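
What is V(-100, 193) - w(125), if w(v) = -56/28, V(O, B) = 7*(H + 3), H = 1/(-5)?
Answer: 108/5 ≈ 21.600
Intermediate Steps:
H = -1/5 ≈ -0.20000
V(O, B) = 98/5 (V(O, B) = 7*(-1/5 + 3) = 7*(14/5) = 98/5)
w(v) = -2 (w(v) = -56*1/28 = -2)
V(-100, 193) - w(125) = 98/5 - 1*(-2) = 98/5 + 2 = 108/5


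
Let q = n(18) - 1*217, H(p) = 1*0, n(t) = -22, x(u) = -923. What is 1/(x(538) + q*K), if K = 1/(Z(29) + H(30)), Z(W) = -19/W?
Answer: -19/10606 ≈ -0.0017914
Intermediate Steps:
H(p) = 0
q = -239 (q = -22 - 1*217 = -22 - 217 = -239)
K = -29/19 (K = 1/(-19/29 + 0) = 1/(-19/29) = -29/19 ≈ -1.5263)
1/(x(538) + q*K) = 1/(-923 - 239*(-29/19)) = 1/(-923 + 6931/19) = 1/(-10606/19) = -19/10606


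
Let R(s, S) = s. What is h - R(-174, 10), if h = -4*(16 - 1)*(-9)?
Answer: 714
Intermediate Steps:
h = 540 (h = -4*15*(-9) = -60*(-9) = 540)
h - R(-174, 10) = 540 - 1*(-174) = 540 + 174 = 714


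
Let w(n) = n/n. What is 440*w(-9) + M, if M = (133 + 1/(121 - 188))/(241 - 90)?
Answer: 4460390/10117 ≈ 440.88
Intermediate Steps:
w(n) = 1
M = 8910/10117 (M = (133 + 1/(-67))/151 = (133 - 1/67)*(1/151) = (8910/67)*(1/151) = 8910/10117 ≈ 0.88070)
440*w(-9) + M = 440*1 + 8910/10117 = 440 + 8910/10117 = 4460390/10117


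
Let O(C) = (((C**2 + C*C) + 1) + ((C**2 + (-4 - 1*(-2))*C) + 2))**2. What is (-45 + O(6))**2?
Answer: 95179536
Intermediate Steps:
O(C) = (3 - 2*C + 3*C**2)**2 (O(C) = (((C**2 + C**2) + 1) + ((C**2 + (-4 + 2)*C) + 2))**2 = ((2*C**2 + 1) + ((C**2 - 2*C) + 2))**2 = ((1 + 2*C**2) + (2 + C**2 - 2*C))**2 = (3 - 2*C + 3*C**2)**2)
(-45 + O(6))**2 = (-45 + (3 - 2*6 + 3*6**2)**2)**2 = (-45 + (3 - 12 + 3*36)**2)**2 = (-45 + (3 - 12 + 108)**2)**2 = (-45 + 99**2)**2 = (-45 + 9801)**2 = 9756**2 = 95179536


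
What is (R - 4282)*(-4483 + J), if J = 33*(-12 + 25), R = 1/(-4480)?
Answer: 38884672747/2240 ≈ 1.7359e+7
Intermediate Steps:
R = -1/4480 ≈ -0.00022321
J = 429 (J = 33*13 = 429)
(R - 4282)*(-4483 + J) = (-1/4480 - 4282)*(-4483 + 429) = -19183361/4480*(-4054) = 38884672747/2240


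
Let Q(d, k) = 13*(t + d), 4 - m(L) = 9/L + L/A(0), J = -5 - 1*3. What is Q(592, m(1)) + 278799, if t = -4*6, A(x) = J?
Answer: 286183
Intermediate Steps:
J = -8 (J = -5 - 3 = -8)
A(x) = -8
t = -24
m(L) = 4 - 9/L + L/8 (m(L) = 4 - (9/L + L/(-8)) = 4 - (9/L + L*(-⅛)) = 4 - (9/L - L/8) = 4 + (-9/L + L/8) = 4 - 9/L + L/8)
Q(d, k) = -312 + 13*d (Q(d, k) = 13*(-24 + d) = -312 + 13*d)
Q(592, m(1)) + 278799 = (-312 + 13*592) + 278799 = (-312 + 7696) + 278799 = 7384 + 278799 = 286183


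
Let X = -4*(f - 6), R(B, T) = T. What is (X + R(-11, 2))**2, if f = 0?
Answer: 676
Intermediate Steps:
X = 24 (X = -4*(0 - 6) = -4*(-6) = 24)
(X + R(-11, 2))**2 = (24 + 2)**2 = 26**2 = 676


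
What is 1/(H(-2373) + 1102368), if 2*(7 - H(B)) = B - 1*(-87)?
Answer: 1/1103518 ≈ 9.0619e-7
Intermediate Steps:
H(B) = -73/2 - B/2 (H(B) = 7 - (B - 1*(-87))/2 = 7 - (B + 87)/2 = 7 - (87 + B)/2 = 7 + (-87/2 - B/2) = -73/2 - B/2)
1/(H(-2373) + 1102368) = 1/((-73/2 - ½*(-2373)) + 1102368) = 1/((-73/2 + 2373/2) + 1102368) = 1/(1150 + 1102368) = 1/1103518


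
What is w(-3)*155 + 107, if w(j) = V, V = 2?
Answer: 417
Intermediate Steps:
w(j) = 2
w(-3)*155 + 107 = 2*155 + 107 = 310 + 107 = 417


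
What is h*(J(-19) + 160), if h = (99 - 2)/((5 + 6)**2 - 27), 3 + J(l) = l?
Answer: 6693/47 ≈ 142.40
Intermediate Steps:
J(l) = -3 + l
h = 97/94 (h = 97/(11**2 - 27) = 97/(121 - 27) = 97/94 ≈ 1.0319)
h*(J(-19) + 160) = 97*((-3 - 19) + 160)/94 = 97*(-22 + 160)/94 = (97/94)*138 = 6693/47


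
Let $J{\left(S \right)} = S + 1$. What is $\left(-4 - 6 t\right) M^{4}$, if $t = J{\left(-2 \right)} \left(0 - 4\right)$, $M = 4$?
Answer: $-7168$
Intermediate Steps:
$J{\left(S \right)} = 1 + S$
$t = 4$ ($t = \left(1 - 2\right) \left(0 - 4\right) = \left(-1\right) \left(-4\right) = 4$)
$\left(-4 - 6 t\right) M^{4} = \left(-4 - 24\right) 4^{4} = \left(-4 - 24\right) 256 = \left(-28\right) 256 = -7168$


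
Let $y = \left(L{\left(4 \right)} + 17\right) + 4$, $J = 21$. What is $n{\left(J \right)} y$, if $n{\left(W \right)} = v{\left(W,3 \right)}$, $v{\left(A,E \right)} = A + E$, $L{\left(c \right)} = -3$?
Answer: $432$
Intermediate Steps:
$n{\left(W \right)} = 3 + W$ ($n{\left(W \right)} = W + 3 = 3 + W$)
$y = 18$ ($y = \left(-3 + 17\right) + 4 = 14 + 4 = 18$)
$n{\left(J \right)} y = \left(3 + 21\right) 18 = 24 \cdot 18 = 432$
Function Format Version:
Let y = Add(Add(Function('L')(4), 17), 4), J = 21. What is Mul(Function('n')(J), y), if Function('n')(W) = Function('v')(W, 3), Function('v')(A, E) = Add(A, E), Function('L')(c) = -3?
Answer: 432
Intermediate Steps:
Function('n')(W) = Add(3, W) (Function('n')(W) = Add(W, 3) = Add(3, W))
y = 18 (y = Add(Add(-3, 17), 4) = Add(14, 4) = 18)
Mul(Function('n')(J), y) = Mul(Add(3, 21), 18) = Mul(24, 18) = 432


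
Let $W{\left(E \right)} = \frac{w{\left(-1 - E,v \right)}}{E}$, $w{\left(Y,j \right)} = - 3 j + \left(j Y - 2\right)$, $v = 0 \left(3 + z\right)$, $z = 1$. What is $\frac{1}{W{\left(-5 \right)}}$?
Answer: $\frac{5}{2} \approx 2.5$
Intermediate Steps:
$v = 0$ ($v = 0 \left(3 + 1\right) = 0 \cdot 4 = 0$)
$w{\left(Y,j \right)} = -2 - 3 j + Y j$ ($w{\left(Y,j \right)} = - 3 j + \left(Y j - 2\right) = - 3 j + \left(-2 + Y j\right) = -2 - 3 j + Y j$)
$W{\left(E \right)} = - \frac{2}{E}$ ($W{\left(E \right)} = \frac{-2 - 0 + \left(-1 - E\right) 0}{E} = \frac{-2 + 0 + 0}{E} = - \frac{2}{E}$)
$\frac{1}{W{\left(-5 \right)}} = \frac{1}{\left(-2\right) \frac{1}{-5}} = \frac{1}{\left(-2\right) \left(- \frac{1}{5}\right)} = \frac{1}{\frac{2}{5}} = \frac{5}{2}$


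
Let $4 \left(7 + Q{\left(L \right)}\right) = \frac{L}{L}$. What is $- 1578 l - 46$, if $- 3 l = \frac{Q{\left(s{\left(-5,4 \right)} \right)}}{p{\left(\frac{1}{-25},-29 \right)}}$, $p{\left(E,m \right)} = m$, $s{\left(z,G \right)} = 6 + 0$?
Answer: $\frac{4433}{58} \approx 76.431$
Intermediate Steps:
$s{\left(z,G \right)} = 6$
$Q{\left(L \right)} = - \frac{27}{4}$ ($Q{\left(L \right)} = -7 + \frac{L \frac{1}{L}}{4} = -7 + \frac{1}{4} \cdot 1 = -7 + \frac{1}{4} = - \frac{27}{4}$)
$l = - \frac{9}{116}$ ($l = - \frac{\left(- \frac{27}{4}\right) \frac{1}{-29}}{3} = - \frac{\left(- \frac{27}{4}\right) \left(- \frac{1}{29}\right)}{3} = \left(- \frac{1}{3}\right) \frac{27}{116} = - \frac{9}{116} \approx -0.077586$)
$- 1578 l - 46 = \left(-1578\right) \left(- \frac{9}{116}\right) - 46 = \frac{7101}{58} - 46 = \frac{4433}{58}$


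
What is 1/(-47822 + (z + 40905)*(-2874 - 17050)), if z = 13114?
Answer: -1/1076322378 ≈ -9.2909e-10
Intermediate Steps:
1/(-47822 + (z + 40905)*(-2874 - 17050)) = 1/(-47822 + (13114 + 40905)*(-2874 - 17050)) = 1/(-47822 + 54019*(-19924)) = 1/(-47822 - 1076274556) = 1/(-1076322378) = -1/1076322378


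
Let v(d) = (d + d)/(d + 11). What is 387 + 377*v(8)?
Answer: 13385/19 ≈ 704.47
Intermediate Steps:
v(d) = 2*d/(11 + d) (v(d) = (2*d)/(11 + d) = 2*d/(11 + d))
387 + 377*v(8) = 387 + 377*(2*8/(11 + 8)) = 387 + 377*(2*8/19) = 387 + 377*(2*8*(1/19)) = 387 + 377*(16/19) = 387 + 6032/19 = 13385/19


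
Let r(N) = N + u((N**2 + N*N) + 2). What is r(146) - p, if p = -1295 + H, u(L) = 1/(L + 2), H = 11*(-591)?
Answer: 338615113/42636 ≈ 7942.0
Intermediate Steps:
H = -6501
u(L) = 1/(2 + L)
r(N) = N + 1/(4 + 2*N**2) (r(N) = N + 1/(2 + ((N**2 + N*N) + 2)) = N + 1/(2 + ((N**2 + N**2) + 2)) = N + 1/(2 + (2*N**2 + 2)) = N + 1/(2 + (2 + 2*N**2)) = N + 1/(4 + 2*N**2))
p = -7796 (p = -1295 - 6501 = -7796)
r(146) - p = (1/2 + 146*(2 + 146**2))/(2 + 146**2) - 1*(-7796) = (1/2 + 146*(2 + 21316))/(2 + 21316) + 7796 = (1/2 + 146*21318)/21318 + 7796 = (1/2 + 3112428)/21318 + 7796 = (1/21318)*(6224857/2) + 7796 = 6224857/42636 + 7796 = 338615113/42636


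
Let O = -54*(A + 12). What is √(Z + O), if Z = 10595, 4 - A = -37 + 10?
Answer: √8273 ≈ 90.956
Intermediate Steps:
A = 31 (A = 4 - (-37 + 10) = 4 - 1*(-27) = 4 + 27 = 31)
O = -2322 (O = -54*(31 + 12) = -54*43 = -2322)
√(Z + O) = √(10595 - 2322) = √8273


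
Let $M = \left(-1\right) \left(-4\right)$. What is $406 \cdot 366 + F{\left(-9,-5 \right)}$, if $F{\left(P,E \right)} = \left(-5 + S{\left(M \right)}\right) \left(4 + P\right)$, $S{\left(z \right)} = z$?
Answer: $148601$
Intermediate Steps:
$M = 4$
$F{\left(P,E \right)} = -4 - P$ ($F{\left(P,E \right)} = \left(-5 + 4\right) \left(4 + P\right) = - (4 + P) = -4 - P$)
$406 \cdot 366 + F{\left(-9,-5 \right)} = 406 \cdot 366 - -5 = 148596 + \left(-4 + 9\right) = 148596 + 5 = 148601$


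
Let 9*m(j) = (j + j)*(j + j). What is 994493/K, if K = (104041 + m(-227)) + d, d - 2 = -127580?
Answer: -8950437/5717 ≈ -1565.6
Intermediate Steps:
m(j) = 4*j**2/9 (m(j) = ((j + j)*(j + j))/9 = ((2*j)*(2*j))/9 = (4*j**2)/9 = 4*j**2/9)
d = -127578 (d = 2 - 127580 = -127578)
K = -5717/9 (K = (104041 + (4/9)*(-227)**2) - 127578 = (104041 + (4/9)*51529) - 127578 = (104041 + 206116/9) - 127578 = 1142485/9 - 127578 = -5717/9 ≈ -635.22)
994493/K = 994493/(-5717/9) = 994493*(-9/5717) = -8950437/5717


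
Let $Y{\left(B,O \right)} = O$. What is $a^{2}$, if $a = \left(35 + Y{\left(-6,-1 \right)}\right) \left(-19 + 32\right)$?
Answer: $195364$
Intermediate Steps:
$a = 442$ ($a = \left(35 - 1\right) \left(-19 + 32\right) = 34 \cdot 13 = 442$)
$a^{2} = 442^{2} = 195364$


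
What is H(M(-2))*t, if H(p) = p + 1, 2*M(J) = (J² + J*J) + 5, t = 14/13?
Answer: 105/13 ≈ 8.0769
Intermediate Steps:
t = 14/13 (t = 14*(1/13) = 14/13 ≈ 1.0769)
M(J) = 5/2 + J² (M(J) = ((J² + J*J) + 5)/2 = ((J² + J²) + 5)/2 = (2*J² + 5)/2 = (5 + 2*J²)/2 = 5/2 + J²)
H(p) = 1 + p
H(M(-2))*t = (1 + (5/2 + (-2)²))*(14/13) = (1 + (5/2 + 4))*(14/13) = (1 + 13/2)*(14/13) = (15/2)*(14/13) = 105/13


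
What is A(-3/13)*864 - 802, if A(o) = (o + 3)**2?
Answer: 984206/169 ≈ 5823.7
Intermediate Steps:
A(o) = (3 + o)**2
A(-3/13)*864 - 802 = (3 - 3/13)**2*864 - 802 = (36/13)**2*864 - 802 = (1296/169)*864 - 802 = 1119744/169 - 802 = 984206/169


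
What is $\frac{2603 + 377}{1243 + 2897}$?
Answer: $\frac{149}{207} \approx 0.71981$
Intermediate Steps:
$\frac{2603 + 377}{1243 + 2897} = \frac{2980}{4140} = 2980 \cdot \frac{1}{4140} = \frac{149}{207}$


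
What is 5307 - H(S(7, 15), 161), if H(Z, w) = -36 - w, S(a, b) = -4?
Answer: 5504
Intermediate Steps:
5307 - H(S(7, 15), 161) = 5307 - (-36 - 1*161) = 5307 - (-36 - 161) = 5307 - 1*(-197) = 5307 + 197 = 5504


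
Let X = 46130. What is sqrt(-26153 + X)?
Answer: sqrt(19977) ≈ 141.34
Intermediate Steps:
sqrt(-26153 + X) = sqrt(-26153 + 46130) = sqrt(19977)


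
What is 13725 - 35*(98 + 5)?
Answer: 10120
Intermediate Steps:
13725 - 35*(98 + 5) = 13725 - 35*103 = 13725 - 1*3605 = 13725 - 3605 = 10120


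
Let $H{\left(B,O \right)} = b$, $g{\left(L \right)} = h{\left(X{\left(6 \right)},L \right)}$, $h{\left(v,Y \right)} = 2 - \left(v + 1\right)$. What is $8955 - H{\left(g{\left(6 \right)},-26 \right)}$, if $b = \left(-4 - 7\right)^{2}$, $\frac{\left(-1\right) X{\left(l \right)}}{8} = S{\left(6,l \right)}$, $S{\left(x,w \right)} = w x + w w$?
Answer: $8834$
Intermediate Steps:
$S{\left(x,w \right)} = w^{2} + w x$ ($S{\left(x,w \right)} = w x + w^{2} = w^{2} + w x$)
$X{\left(l \right)} = - 8 l \left(6 + l\right)$ ($X{\left(l \right)} = - 8 l \left(l + 6\right) = - 8 l \left(6 + l\right)$)
$h{\left(v,Y \right)} = 1 - v$ ($h{\left(v,Y \right)} = 2 - \left(1 + v\right) = 1 - v$)
$g{\left(L \right)} = 577$ ($g{\left(L \right)} = 1 - \left(-8\right) 6 \left(6 + 6\right) = 1 - \left(-8\right) 6 \cdot 12 = 1 - -576 = 1 + 576 = 577$)
$b = 121$ ($b = \left(-11\right)^{2} = 121$)
$H{\left(B,O \right)} = 121$
$8955 - H{\left(g{\left(6 \right)},-26 \right)} = 8955 - 121 = 8834$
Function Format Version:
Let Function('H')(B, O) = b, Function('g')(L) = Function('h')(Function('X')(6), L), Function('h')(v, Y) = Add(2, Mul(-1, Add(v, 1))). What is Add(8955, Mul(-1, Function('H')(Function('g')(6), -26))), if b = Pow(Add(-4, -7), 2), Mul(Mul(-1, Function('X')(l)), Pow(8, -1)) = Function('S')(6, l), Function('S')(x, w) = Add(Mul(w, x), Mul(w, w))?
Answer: 8834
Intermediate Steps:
Function('S')(x, w) = Add(Pow(w, 2), Mul(w, x)) (Function('S')(x, w) = Add(Mul(w, x), Pow(w, 2)) = Add(Pow(w, 2), Mul(w, x)))
Function('X')(l) = Mul(-8, l, Add(6, l)) (Function('X')(l) = Mul(-8, Mul(l, Add(l, 6))) = Mul(-8, Mul(l, Add(6, l))) = Mul(-8, l, Add(6, l)))
Function('h')(v, Y) = Add(1, Mul(-1, v)) (Function('h')(v, Y) = Add(2, Mul(-1, Add(1, v))) = Add(2, Add(-1, Mul(-1, v))) = Add(1, Mul(-1, v)))
Function('g')(L) = 577 (Function('g')(L) = Add(1, Mul(-1, Mul(-8, 6, Add(6, 6)))) = Add(1, Mul(-1, Mul(-8, 6, 12))) = Add(1, Mul(-1, -576)) = Add(1, 576) = 577)
b = 121 (b = Pow(-11, 2) = 121)
Function('H')(B, O) = 121
Add(8955, Mul(-1, Function('H')(Function('g')(6), -26))) = Add(8955, Mul(-1, 121)) = Add(8955, -121) = 8834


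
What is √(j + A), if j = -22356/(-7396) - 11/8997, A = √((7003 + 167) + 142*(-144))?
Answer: √(452224254318 + 149669170641*I*√13278)/386871 ≈ 7.6906 + 7.4916*I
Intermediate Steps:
A = I*√13278 (A = √(7170 - 20448) = √(-13278) = I*√13278 ≈ 115.23*I)
j = 50263894/16635453 (j = -22356*(-1/7396) - 11*1/8997 = 5589/1849 - 11/8997 = 50263894/16635453 ≈ 3.0215)
√(j + A) = √(50263894/16635453 + I*√13278)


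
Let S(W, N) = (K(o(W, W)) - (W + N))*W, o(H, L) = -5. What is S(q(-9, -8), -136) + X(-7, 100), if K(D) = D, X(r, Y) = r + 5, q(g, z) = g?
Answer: -1262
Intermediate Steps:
X(r, Y) = 5 + r
S(W, N) = W*(-5 - N - W) (S(W, N) = (-5 - (W + N))*W = (-5 - (N + W))*W = (-5 + (-N - W))*W = (-5 - N - W)*W = W*(-5 - N - W))
S(q(-9, -8), -136) + X(-7, 100) = -1*(-9)*(5 - 136 - 9) + (5 - 7) = -1*(-9)*(-140) - 2 = -1260 - 2 = -1262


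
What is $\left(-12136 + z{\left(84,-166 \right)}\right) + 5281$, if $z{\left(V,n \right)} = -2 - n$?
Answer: $-6691$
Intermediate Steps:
$\left(-12136 + z{\left(84,-166 \right)}\right) + 5281 = \left(-12136 - -164\right) + 5281 = \left(-12136 + \left(-2 + 166\right)\right) + 5281 = \left(-12136 + 164\right) + 5281 = -11972 + 5281 = -6691$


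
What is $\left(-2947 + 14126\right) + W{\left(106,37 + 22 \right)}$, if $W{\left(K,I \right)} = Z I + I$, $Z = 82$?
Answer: $16076$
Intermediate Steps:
$W{\left(K,I \right)} = 83 I$ ($W{\left(K,I \right)} = 82 I + I = 83 I$)
$\left(-2947 + 14126\right) + W{\left(106,37 + 22 \right)} = \left(-2947 + 14126\right) + 83 \left(37 + 22\right) = 11179 + 83 \cdot 59 = 11179 + 4897 = 16076$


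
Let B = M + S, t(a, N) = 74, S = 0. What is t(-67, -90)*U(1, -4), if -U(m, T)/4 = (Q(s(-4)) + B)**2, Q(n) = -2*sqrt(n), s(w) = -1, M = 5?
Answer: -6216 + 5920*I ≈ -6216.0 + 5920.0*I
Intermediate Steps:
B = 5 (B = 5 + 0 = 5)
U(m, T) = -4*(5 - 2*I)**2 (U(m, T) = -4*(-2*I + 5)**2 = -4*(5 - 2*I)**2)
t(-67, -90)*U(1, -4) = 74*(-84 + 80*I) = -6216 + 5920*I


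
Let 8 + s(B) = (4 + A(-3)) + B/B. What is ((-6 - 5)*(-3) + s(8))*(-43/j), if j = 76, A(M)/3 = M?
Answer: -903/76 ≈ -11.882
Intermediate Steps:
A(M) = 3*M
s(B) = -12 (s(B) = -8 + ((4 + 3*(-3)) + B/B) = -8 + ((4 - 9) + 1) = -8 + (-5 + 1) = -8 - 4 = -12)
((-6 - 5)*(-3) + s(8))*(-43/j) = ((-6 - 5)*(-3) - 12)*(-43/76) = (-11*(-3) - 12)*(-43*1/76) = (33 - 12)*(-43/76) = 21*(-43/76) = -903/76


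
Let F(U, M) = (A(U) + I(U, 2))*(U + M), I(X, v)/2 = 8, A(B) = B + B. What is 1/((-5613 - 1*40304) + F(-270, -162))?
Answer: 1/180451 ≈ 5.5417e-6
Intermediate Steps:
A(B) = 2*B
I(X, v) = 16 (I(X, v) = 2*8 = 16)
F(U, M) = (16 + 2*U)*(M + U) (F(U, M) = (2*U + 16)*(U + M) = (16 + 2*U)*(M + U))
1/((-5613 - 1*40304) + F(-270, -162)) = 1/((-5613 - 1*40304) + (2*(-270)**2 + 16*(-162) + 16*(-270) + 2*(-162)*(-270))) = 1/((-5613 - 40304) + (2*72900 - 2592 - 4320 + 87480)) = 1/(-45917 + (145800 - 2592 - 4320 + 87480)) = 1/(-45917 + 226368) = 1/180451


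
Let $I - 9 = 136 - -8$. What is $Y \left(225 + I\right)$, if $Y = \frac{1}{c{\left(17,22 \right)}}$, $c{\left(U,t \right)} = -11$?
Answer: $- \frac{378}{11} \approx -34.364$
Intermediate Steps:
$Y = - \frac{1}{11}$ ($Y = \frac{1}{-11} = - \frac{1}{11} \approx -0.090909$)
$I = 153$ ($I = 9 + \left(136 - -8\right) = 9 + \left(136 + 8\right) = 9 + 144 = 153$)
$Y \left(225 + I\right) = - \frac{225 + 153}{11} = \left(- \frac{1}{11}\right) 378 = - \frac{378}{11}$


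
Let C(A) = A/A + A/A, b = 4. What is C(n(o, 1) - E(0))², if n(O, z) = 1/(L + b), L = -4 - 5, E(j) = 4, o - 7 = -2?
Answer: 4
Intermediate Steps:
o = 5 (o = 7 - 2 = 5)
L = -9
n(O, z) = -⅕ (n(O, z) = 1/(-9 + 4) = 1/(-5) = -⅕)
C(A) = 2 (C(A) = 1 + 1 = 2)
C(n(o, 1) - E(0))² = 2² = 4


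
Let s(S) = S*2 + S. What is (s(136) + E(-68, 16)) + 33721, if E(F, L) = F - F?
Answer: 34129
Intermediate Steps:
E(F, L) = 0
s(S) = 3*S (s(S) = 2*S + S = 3*S)
(s(136) + E(-68, 16)) + 33721 = (3*136 + 0) + 33721 = (408 + 0) + 33721 = 408 + 33721 = 34129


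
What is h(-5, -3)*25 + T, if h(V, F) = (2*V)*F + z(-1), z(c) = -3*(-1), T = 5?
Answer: 830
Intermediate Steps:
z(c) = 3
h(V, F) = 3 + 2*F*V (h(V, F) = (2*V)*F + 3 = 2*F*V + 3 = 3 + 2*F*V)
h(-5, -3)*25 + T = (3 + 2*(-3)*(-5))*25 + 5 = (3 + 30)*25 + 5 = 33*25 + 5 = 825 + 5 = 830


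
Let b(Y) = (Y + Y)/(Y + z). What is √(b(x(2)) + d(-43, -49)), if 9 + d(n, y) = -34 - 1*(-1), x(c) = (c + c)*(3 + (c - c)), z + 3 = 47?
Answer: I*√2037/7 ≈ 6.4476*I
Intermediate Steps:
z = 44 (z = -3 + 47 = 44)
x(c) = 6*c (x(c) = (2*c)*(3 + 0) = (2*c)*3 = 6*c)
d(n, y) = -42 (d(n, y) = -9 + (-34 - 1*(-1)) = -9 + (-34 + 1) = -9 - 33 = -42)
b(Y) = 2*Y/(44 + Y) (b(Y) = (Y + Y)/(Y + 44) = (2*Y)/(44 + Y) = 2*Y/(44 + Y))
√(b(x(2)) + d(-43, -49)) = √(2*(6*2)/(44 + 6*2) - 42) = √(2*12/(44 + 12) - 42) = √(2*12/56 - 42) = √(2*12*(1/56) - 42) = √(3/7 - 42) = √(-291/7) = I*√2037/7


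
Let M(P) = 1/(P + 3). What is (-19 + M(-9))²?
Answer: 13225/36 ≈ 367.36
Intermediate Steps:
M(P) = 1/(3 + P)
(-19 + M(-9))² = (-19 + 1/(3 - 9))² = (-19 + 1/(-6))² = (-19 - ⅙)² = (-115/6)² = 13225/36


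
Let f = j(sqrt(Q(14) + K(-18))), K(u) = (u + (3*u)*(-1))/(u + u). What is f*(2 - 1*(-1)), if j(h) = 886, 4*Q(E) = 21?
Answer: 2658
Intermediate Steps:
Q(E) = 21/4 (Q(E) = (1/4)*21 = 21/4)
K(u) = -1 (K(u) = (u - 3*u)/((2*u)) = (-2*u)*(1/(2*u)) = -1)
f = 886
f*(2 - 1*(-1)) = 886*(2 - 1*(-1)) = 886*(2 + 1) = 886*3 = 2658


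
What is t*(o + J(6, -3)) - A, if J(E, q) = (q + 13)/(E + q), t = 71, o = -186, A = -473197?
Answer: 1380683/3 ≈ 4.6023e+5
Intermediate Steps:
J(E, q) = (13 + q)/(E + q)
t*(o + J(6, -3)) - A = 71*(-186 + (13 - 3)/(6 - 3)) - 1*(-473197) = 71*(-186 + 10/3) + 473197 = 71*(-548/3) + 473197 = -38908/3 + 473197 = 1380683/3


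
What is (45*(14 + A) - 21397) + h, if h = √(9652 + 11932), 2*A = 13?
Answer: -40949/2 + 4*√1349 ≈ -20328.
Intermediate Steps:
A = 13/2 (A = (½)*13 = 13/2 ≈ 6.5000)
h = 4*√1349 (h = √21584 = 4*√1349 ≈ 146.92)
(45*(14 + A) - 21397) + h = (45*(14 + 13/2) - 21397) + 4*√1349 = (45*(41/2) - 21397) + 4*√1349 = (1845/2 - 21397) + 4*√1349 = -40949/2 + 4*√1349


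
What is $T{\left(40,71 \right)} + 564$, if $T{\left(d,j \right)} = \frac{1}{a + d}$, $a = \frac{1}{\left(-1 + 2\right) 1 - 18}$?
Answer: $\frac{382973}{679} \approx 564.03$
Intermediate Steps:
$a = - \frac{1}{17}$ ($a = \frac{1}{1 \cdot 1 - 18} = \frac{1}{1 - 18} = \frac{1}{-17} = - \frac{1}{17} \approx -0.058824$)
$T{\left(d,j \right)} = \frac{1}{- \frac{1}{17} + d}$
$T{\left(40,71 \right)} + 564 = \frac{17}{-1 + 17 \cdot 40} + 564 = \frac{17}{-1 + 680} + 564 = \frac{17}{679} + 564 = \frac{382973}{679}$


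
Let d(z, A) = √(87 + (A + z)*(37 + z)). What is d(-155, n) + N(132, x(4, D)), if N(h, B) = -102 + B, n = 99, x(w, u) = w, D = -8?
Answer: -98 + √6695 ≈ -16.177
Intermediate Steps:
d(z, A) = √(87 + (37 + z)*(A + z))
d(-155, n) + N(132, x(4, D)) = √(87 + (-155)² + 37*99 + 37*(-155) + 99*(-155)) + (-102 + 4) = √(87 + 24025 + 3663 - 5735 - 15345) - 98 = √6695 - 98 = -98 + √6695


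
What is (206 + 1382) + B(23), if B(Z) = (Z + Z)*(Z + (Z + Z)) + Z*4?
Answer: 4854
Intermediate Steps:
B(Z) = 4*Z + 6*Z**2 (B(Z) = (2*Z)*(Z + 2*Z) + 4*Z = (2*Z)*(3*Z) + 4*Z = 6*Z**2 + 4*Z = 4*Z + 6*Z**2)
(206 + 1382) + B(23) = (206 + 1382) + 2*23*(2 + 3*23) = 1588 + 2*23*(2 + 69) = 1588 + 2*23*71 = 1588 + 3266 = 4854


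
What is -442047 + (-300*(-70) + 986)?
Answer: -420061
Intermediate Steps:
-442047 + (-300*(-70) + 986) = -442047 + (21000 + 986) = -442047 + 21986 = -420061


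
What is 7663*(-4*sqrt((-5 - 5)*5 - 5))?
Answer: -30652*I*sqrt(55) ≈ -2.2732e+5*I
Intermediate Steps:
7663*(-4*sqrt((-5 - 5)*5 - 5)) = 7663*(-4*sqrt(-10*5 - 5)) = 7663*(-4*sqrt(-50 - 5)) = 7663*(-4*I*sqrt(55)) = -30652*I*sqrt(55)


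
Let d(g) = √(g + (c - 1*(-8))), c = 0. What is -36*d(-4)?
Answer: -72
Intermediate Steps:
d(g) = √(8 + g) (d(g) = √(g + (0 - 1*(-8))) = √(g + (0 + 8)) = √(g + 8) = √(8 + g))
-36*d(-4) = -36*√(8 - 4) = -36*√4 = -36*2 = -72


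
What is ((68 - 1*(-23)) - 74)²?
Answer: 289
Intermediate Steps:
((68 - 1*(-23)) - 74)² = ((68 + 23) - 74)² = (91 - 74)² = 17² = 289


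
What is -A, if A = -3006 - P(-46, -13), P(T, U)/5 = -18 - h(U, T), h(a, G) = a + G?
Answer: 3211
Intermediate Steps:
h(a, G) = G + a
P(T, U) = -90 - 5*T - 5*U (P(T, U) = 5*(-18 - (T + U)) = 5*(-18 + (-T - U)) = 5*(-18 - T - U) = -90 - 5*T - 5*U)
A = -3211 (A = -3006 - (-90 - 5*(-46) - 5*(-13)) = -3006 - (-90 + 230 + 65) = -3006 - 1*205 = -3006 - 205 = -3211)
-A = -1*(-3211) = 3211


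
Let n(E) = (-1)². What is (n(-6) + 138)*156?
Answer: 21684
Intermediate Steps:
n(E) = 1
(n(-6) + 138)*156 = (1 + 138)*156 = 139*156 = 21684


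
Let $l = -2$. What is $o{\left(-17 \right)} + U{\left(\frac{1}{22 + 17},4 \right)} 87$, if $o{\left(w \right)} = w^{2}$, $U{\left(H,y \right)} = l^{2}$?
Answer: $637$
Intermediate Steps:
$U{\left(H,y \right)} = 4$ ($U{\left(H,y \right)} = \left(-2\right)^{2} = 4$)
$o{\left(-17 \right)} + U{\left(\frac{1}{22 + 17},4 \right)} 87 = \left(-17\right)^{2} + 4 \cdot 87 = 289 + 348 = 637$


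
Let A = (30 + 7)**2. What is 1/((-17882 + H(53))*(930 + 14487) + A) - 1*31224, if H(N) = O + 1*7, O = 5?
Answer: -8602225145305/275500421 ≈ -31224.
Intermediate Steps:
H(N) = 12 (H(N) = 5 + 1*7 = 5 + 7 = 12)
A = 1369 (A = 37**2 = 1369)
1/((-17882 + H(53))*(930 + 14487) + A) - 1*31224 = 1/((-17882 + 12)*(930 + 14487) + 1369) - 1*31224 = 1/(-17870*15417 + 1369) - 31224 = 1/(-275501790 + 1369) - 31224 = 1/(-275500421) - 31224 = -1/275500421 - 31224 = -8602225145305/275500421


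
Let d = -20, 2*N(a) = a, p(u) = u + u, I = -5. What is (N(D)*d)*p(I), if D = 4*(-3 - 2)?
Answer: -2000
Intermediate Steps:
p(u) = 2*u
D = -20 (D = 4*(-5) = -20)
N(a) = a/2
(N(D)*d)*p(I) = (((1/2)*(-20))*(-20))*(2*(-5)) = -10*(-20)*(-10) = 200*(-10) = -2000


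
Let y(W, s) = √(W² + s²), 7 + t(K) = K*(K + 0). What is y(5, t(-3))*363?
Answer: 363*√29 ≈ 1954.8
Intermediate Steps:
t(K) = -7 + K² (t(K) = -7 + K*(K + 0) = -7 + K*K = -7 + K²)
y(5, t(-3))*363 = √(5² + (-7 + (-3)²)²)*363 = √(25 + (-7 + 9)²)*363 = √(25 + 2²)*363 = √(25 + 4)*363 = √29*363 = 363*√29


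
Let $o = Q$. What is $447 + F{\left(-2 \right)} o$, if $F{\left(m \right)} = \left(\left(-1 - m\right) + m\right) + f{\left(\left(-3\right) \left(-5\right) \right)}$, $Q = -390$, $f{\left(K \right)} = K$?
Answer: $-5013$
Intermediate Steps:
$F{\left(m \right)} = 14$ ($F{\left(m \right)} = \left(\left(-1 - m\right) + m\right) - -15 = -1 + 15 = 14$)
$o = -390$
$447 + F{\left(-2 \right)} o = 447 + 14 \left(-390\right) = 447 - 5460 = -5013$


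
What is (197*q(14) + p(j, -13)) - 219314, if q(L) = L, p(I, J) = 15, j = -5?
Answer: -216541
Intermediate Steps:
(197*q(14) + p(j, -13)) - 219314 = (197*14 + 15) - 219314 = (2758 + 15) - 219314 = 2773 - 219314 = -216541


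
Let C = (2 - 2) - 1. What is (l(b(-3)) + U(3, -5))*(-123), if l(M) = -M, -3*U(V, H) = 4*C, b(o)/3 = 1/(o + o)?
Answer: -451/2 ≈ -225.50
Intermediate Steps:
C = -1 (C = 0 - 1 = -1)
b(o) = 3/(2*o) (b(o) = 3/(o + o) = 3/((2*o)) = 3*(1/(2*o)) = 3/(2*o))
U(V, H) = 4/3 (U(V, H) = -4*(-1)/3 = -1/3*(-4) = 4/3)
(l(b(-3)) + U(3, -5))*(-123) = (-3/(2*(-3)) + 4/3)*(-123) = (-3*(-1)/(2*3) + 4/3)*(-123) = (-1*(-1/2) + 4/3)*(-123) = (1/2 + 4/3)*(-123) = (11/6)*(-123) = -451/2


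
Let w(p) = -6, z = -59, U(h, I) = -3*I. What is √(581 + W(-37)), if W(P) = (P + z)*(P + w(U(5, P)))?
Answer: √4709 ≈ 68.622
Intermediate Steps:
U(h, I) = -3*I
W(P) = (-59 + P)*(-6 + P) (W(P) = (P - 59)*(P - 6) = (-59 + P)*(-6 + P))
√(581 + W(-37)) = √(581 + (354 + (-37)² - 65*(-37))) = √(581 + (354 + 1369 + 2405)) = √(581 + 4128) = √4709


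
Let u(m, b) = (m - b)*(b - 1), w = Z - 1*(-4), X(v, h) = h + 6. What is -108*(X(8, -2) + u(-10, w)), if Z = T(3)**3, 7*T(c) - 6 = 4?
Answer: 1220579496/117649 ≈ 10375.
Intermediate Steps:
T(c) = 10/7 (T(c) = 6/7 + (1/7)*4 = 6/7 + 4/7 = 10/7)
Z = 1000/343 (Z = (10/7)**3 = 1000/343 ≈ 2.9155)
X(v, h) = 6 + h
w = 2372/343 (w = 1000/343 - 1*(-4) = 1000/343 + 4 = 2372/343 ≈ 6.9155)
u(m, b) = (-1 + b)*(m - b) (u(m, b) = (m - b)*(-1 + b) = (-1 + b)*(m - b))
-108*(X(8, -2) + u(-10, w)) = -108*((6 - 2) + (2372/343 - 1*(-10) - (2372/343)**2 + (2372/343)*(-10))) = -108*(4 + (2372/343 + 10 - 1*5626384/117649 - 23720/343)) = -108*(4 + (2372/343 + 10 - 5626384/117649 - 23720/343)) = -108*(4 - 11772258/117649) = -108*(-11301662/117649) = 1220579496/117649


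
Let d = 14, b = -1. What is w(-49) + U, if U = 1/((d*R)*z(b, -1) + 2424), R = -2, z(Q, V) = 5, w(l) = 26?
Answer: 59385/2284 ≈ 26.000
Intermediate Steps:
U = 1/2284 (U = 1/((14*(-2))*5 + 2424) = 1/(-28*5 + 2424) = 1/(-140 + 2424) = 1/2284 ≈ 0.00043783)
w(-49) + U = 26 + 1/2284 = 59385/2284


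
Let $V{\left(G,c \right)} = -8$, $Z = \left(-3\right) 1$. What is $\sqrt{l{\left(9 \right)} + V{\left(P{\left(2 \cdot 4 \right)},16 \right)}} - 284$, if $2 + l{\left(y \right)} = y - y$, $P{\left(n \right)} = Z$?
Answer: $-284 + i \sqrt{10} \approx -284.0 + 3.1623 i$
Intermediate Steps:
$Z = -3$
$P{\left(n \right)} = -3$
$l{\left(y \right)} = -2$ ($l{\left(y \right)} = -2 + \left(y - y\right) = -2 + 0 = -2$)
$\sqrt{l{\left(9 \right)} + V{\left(P{\left(2 \cdot 4 \right)},16 \right)}} - 284 = \sqrt{-2 - 8} - 284 = \sqrt{-10} - 284 = i \sqrt{10} - 284 = -284 + i \sqrt{10}$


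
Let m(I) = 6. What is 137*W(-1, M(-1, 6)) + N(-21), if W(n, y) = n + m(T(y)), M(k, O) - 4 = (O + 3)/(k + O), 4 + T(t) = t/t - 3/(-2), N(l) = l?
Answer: 664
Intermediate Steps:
T(t) = -3/2 (T(t) = -4 + (t/t - 3/(-2)) = -4 + (1 - 3*(-1/2)) = -4 + (1 + 3/2) = -4 + 5/2 = -3/2)
M(k, O) = 4 + (3 + O)/(O + k) (M(k, O) = 4 + (O + 3)/(k + O) = 4 + (3 + O)/(O + k))
W(n, y) = 6 + n (W(n, y) = n + 6 = 6 + n)
137*W(-1, M(-1, 6)) + N(-21) = 137*(6 - 1) - 21 = 137*5 - 21 = 685 - 21 = 664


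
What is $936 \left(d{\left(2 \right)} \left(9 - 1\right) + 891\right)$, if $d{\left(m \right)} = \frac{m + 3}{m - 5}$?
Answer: $821496$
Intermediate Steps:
$d{\left(m \right)} = \frac{3 + m}{-5 + m}$
$936 \left(d{\left(2 \right)} \left(9 - 1\right) + 891\right) = 936 \left(\frac{3 + 2}{-5 + 2} \left(9 - 1\right) + 891\right) = 936 \left(\frac{1}{-3} \cdot 5 \cdot 8 + 891\right) = 936 \left(\left(- \frac{1}{3}\right) 5 \cdot 8 + 891\right) = 936 \left(\left(- \frac{5}{3}\right) 8 + 891\right) = 936 \left(- \frac{40}{3} + 891\right) = 936 \cdot \frac{2633}{3} = 821496$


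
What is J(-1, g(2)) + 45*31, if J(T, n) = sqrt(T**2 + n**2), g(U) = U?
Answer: 1395 + sqrt(5) ≈ 1397.2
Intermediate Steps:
J(-1, g(2)) + 45*31 = sqrt((-1)**2 + 2**2) + 45*31 = sqrt(1 + 4) + 1395 = sqrt(5) + 1395 = 1395 + sqrt(5)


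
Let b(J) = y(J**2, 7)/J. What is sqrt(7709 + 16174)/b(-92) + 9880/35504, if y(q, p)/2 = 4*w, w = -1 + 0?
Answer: 1235/4438 + 23*sqrt(23883)/2 ≈ 1777.5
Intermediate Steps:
w = -1
y(q, p) = -8 (y(q, p) = 2*(4*(-1)) = 2*(-4) = -8)
b(J) = -8/J
sqrt(7709 + 16174)/b(-92) + 9880/35504 = sqrt(7709 + 16174)/((-8/(-92))) + 9880/35504 = sqrt(23883)/((-8*(-1/92))) + 9880*(1/35504) = sqrt(23883)/(2/23) + 1235/4438 = sqrt(23883)*(23/2) + 1235/4438 = 23*sqrt(23883)/2 + 1235/4438 = 1235/4438 + 23*sqrt(23883)/2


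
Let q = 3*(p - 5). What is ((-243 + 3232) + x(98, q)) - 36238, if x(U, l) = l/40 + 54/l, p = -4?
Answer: -1330067/40 ≈ -33252.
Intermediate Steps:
q = -27 (q = 3*(-4 - 5) = 3*(-9) = -27)
x(U, l) = 54/l + l/40 (x(U, l) = l*(1/40) + 54/l = l/40 + 54/l = 54/l + l/40)
((-243 + 3232) + x(98, q)) - 36238 = ((-243 + 3232) + (54/(-27) + (1/40)*(-27))) - 36238 = (2989 + (54*(-1/27) - 27/40)) - 36238 = (2989 + (-2 - 27/40)) - 36238 = (2989 - 107/40) - 36238 = 119453/40 - 36238 = -1330067/40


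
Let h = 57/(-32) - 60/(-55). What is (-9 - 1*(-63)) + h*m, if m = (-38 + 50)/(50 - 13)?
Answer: 175095/3256 ≈ 53.776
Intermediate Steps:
h = -243/352 (h = 57*(-1/32) - 60*(-1/55) = -57/32 + 12/11 = -243/352 ≈ -0.69034)
m = 12/37 ≈ 0.32432
(-9 - 1*(-63)) + h*m = (-9 - 1*(-63)) - 243/352*12/37 = (-9 + 63) - 729/3256 = 54 - 729/3256 = 175095/3256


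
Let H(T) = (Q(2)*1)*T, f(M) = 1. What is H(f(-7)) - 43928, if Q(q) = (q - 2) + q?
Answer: -43926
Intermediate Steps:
Q(q) = -2 + 2*q (Q(q) = (-2 + q) + q = -2 + 2*q)
H(T) = 2*T (H(T) = ((-2 + 2*2)*1)*T = ((-2 + 4)*1)*T = (2*1)*T = 2*T)
H(f(-7)) - 43928 = 2*1 - 43928 = 2 - 43928 = -43926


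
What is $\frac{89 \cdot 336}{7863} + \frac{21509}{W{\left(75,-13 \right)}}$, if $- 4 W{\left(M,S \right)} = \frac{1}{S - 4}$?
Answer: $\frac{3833516020}{2621} \approx 1.4626 \cdot 10^{6}$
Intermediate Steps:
$W{\left(M,S \right)} = - \frac{1}{4 \left(-4 + S\right)}$ ($W{\left(M,S \right)} = - \frac{1}{4 \left(S - 4\right)} = - \frac{1}{4 \left(-4 + S\right)}$)
$\frac{89 \cdot 336}{7863} + \frac{21509}{W{\left(75,-13 \right)}} = \frac{89 \cdot 336}{7863} + \frac{21509}{\left(-1\right) \frac{1}{-16 + 4 \left(-13\right)}} = 29904 \cdot \frac{1}{7863} + \frac{21509}{\left(-1\right) \frac{1}{-16 - 52}} = \frac{9968}{2621} + \frac{21509}{\left(-1\right) \frac{1}{-68}} = \frac{9968}{2621} + \frac{21509}{\left(-1\right) \left(- \frac{1}{68}\right)} = \frac{9968}{2621} + 21509 \frac{1}{\frac{1}{68}} = \frac{9968}{2621} + 21509 \cdot 68 = \frac{9968}{2621} + 1462612 = \frac{3833516020}{2621}$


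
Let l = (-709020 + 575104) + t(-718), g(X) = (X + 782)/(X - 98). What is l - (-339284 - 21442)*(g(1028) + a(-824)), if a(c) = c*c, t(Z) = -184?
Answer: 7592670800558/31 ≈ 2.4492e+11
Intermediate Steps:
a(c) = c²
g(X) = (782 + X)/(-98 + X)
l = -134100 (l = (-709020 + 575104) - 184 = -133916 - 184 = -134100)
l - (-339284 - 21442)*(g(1028) + a(-824)) = -134100 - (-339284 - 21442)*((782 + 1028)/(-98 + 1028) + (-824)²) = -134100 - (-360726)*(1810/930 + 678976) = -134100 - (-360726)*((1/930)*1810 + 678976) = -134100 - (-360726)*(181/93 + 678976) = -134100 - (-360726)*63144949/93 = -134100 - 1*(-7592674957658/31) = -134100 + 7592674957658/31 = 7592670800558/31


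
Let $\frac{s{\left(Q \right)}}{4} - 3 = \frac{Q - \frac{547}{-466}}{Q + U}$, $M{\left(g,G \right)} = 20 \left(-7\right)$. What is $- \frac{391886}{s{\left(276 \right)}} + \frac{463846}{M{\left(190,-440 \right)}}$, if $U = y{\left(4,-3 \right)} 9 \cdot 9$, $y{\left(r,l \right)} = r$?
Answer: $- \frac{2141991080849}{67757410} \approx -31613.0$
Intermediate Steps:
$M{\left(g,G \right)} = -140$
$U = 324$ ($U = 4 \cdot 9 \cdot 9 = 36 \cdot 9 = 324$)
$s{\left(Q \right)} = 12 + \frac{4 \left(\frac{547}{466} + Q\right)}{324 + Q}$ ($s{\left(Q \right)} = 12 + 4 \frac{Q - \frac{547}{-466}}{Q + 324} = 12 + 4 \frac{Q - - \frac{547}{466}}{324 + Q} = 12 + 4 \frac{Q + \frac{547}{466}}{324 + Q} = 12 + 4 \frac{\frac{547}{466} + Q}{324 + Q} = 12 + \frac{4 \left(\frac{547}{466} + Q\right)}{324 + Q}$)
$- \frac{391886}{s{\left(276 \right)}} + \frac{463846}{M{\left(190,-440 \right)}} = - \frac{391886}{\frac{2}{233} \frac{1}{324 + 276} \left(453499 + 1864 \cdot 276\right)} + \frac{463846}{-140} = - \frac{391886}{\frac{2}{233} \cdot \frac{1}{600} \left(453499 + 514464\right)} + 463846 \left(- \frac{1}{140}\right) = - \frac{391886}{\frac{2}{233} \cdot \frac{1}{600} \cdot 967963} - \frac{231923}{70} = - \frac{391886}{\frac{967963}{69900}} - \frac{231923}{70} = \left(-391886\right) \frac{69900}{967963} - \frac{231923}{70} = - \frac{27392831400}{967963} - \frac{231923}{70} = - \frac{2141991080849}{67757410}$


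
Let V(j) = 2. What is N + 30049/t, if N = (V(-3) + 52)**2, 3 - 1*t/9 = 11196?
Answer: 293719043/100737 ≈ 2915.7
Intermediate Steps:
t = -100737 (t = 27 - 9*11196 = 27 - 100764 = -100737)
N = 2916 (N = (2 + 52)**2 = 54**2 = 2916)
N + 30049/t = 2916 + 30049/(-100737) = 2916 + 30049*(-1/100737) = 2916 - 30049/100737 = 293719043/100737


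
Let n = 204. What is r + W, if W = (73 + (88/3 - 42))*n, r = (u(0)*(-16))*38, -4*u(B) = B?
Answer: 12308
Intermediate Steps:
u(B) = -B/4
r = 0 (r = (-1/4*0*(-16))*38 = (0*(-16))*38 = 0*38 = 0)
W = 12308 (W = (73 + (88/3 - 42))*204 = (73 - 38/3)*204 = (181/3)*204 = 12308)
r + W = 0 + 12308 = 12308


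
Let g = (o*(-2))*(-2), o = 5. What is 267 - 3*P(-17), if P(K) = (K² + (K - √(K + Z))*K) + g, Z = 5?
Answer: -1527 - 102*I*√3 ≈ -1527.0 - 176.67*I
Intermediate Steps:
g = 20 (g = (5*(-2))*(-2) = -10*(-2) = 20)
P(K) = 20 + K² + K*(K - √(5 + K)) (P(K) = (K² + (K - √(K + 5))*K) + 20 = (K² + (K - √(5 + K))*K) + 20 = (K² + K*(K - √(5 + K))) + 20 = 20 + K² + K*(K - √(5 + K)))
267 - 3*P(-17) = 267 - 3*(20 + 2*(-17)² - 1*(-17)*√(5 - 17)) = 267 - 3*(20 + 2*289 - 1*(-17)*√(-12)) = 267 - 3*(20 + 578 - 1*(-17)*2*I*√3) = 267 - 3*(20 + 578 + 34*I*√3) = 267 - 3*(598 + 34*I*√3) = 267 + (-1794 - 102*I*√3) = -1527 - 102*I*√3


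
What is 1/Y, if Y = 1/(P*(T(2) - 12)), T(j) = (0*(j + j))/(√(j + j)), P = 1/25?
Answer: -12/25 ≈ -0.48000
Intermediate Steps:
P = 1/25 ≈ 0.040000
T(j) = 0 (T(j) = (0*(2*j))/(√(2*j)) = 0/((√2*√j)) = 0*(√2/(2*√j)) = 0)
Y = -25/12 (Y = 1/((0 - 12)/25) = 1/((1/25)*(-12)) = 1/(-12/25) = -25/12 ≈ -2.0833)
1/Y = 1/(-25/12) = -12/25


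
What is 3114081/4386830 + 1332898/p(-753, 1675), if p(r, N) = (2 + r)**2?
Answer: 7603541731421/2474176506830 ≈ 3.0732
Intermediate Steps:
3114081/4386830 + 1332898/p(-753, 1675) = 3114081/4386830 + 1332898/((2 - 753)**2) = 3114081*(1/4386830) + 1332898/((-751)**2) = 3114081/4386830 + 1332898/564001 = 7603541731421/2474176506830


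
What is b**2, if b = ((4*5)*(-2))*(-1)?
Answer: 1600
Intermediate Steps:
b = 40 (b = (20*(-2))*(-1) = -40*(-1) = 40)
b**2 = 40**2 = 1600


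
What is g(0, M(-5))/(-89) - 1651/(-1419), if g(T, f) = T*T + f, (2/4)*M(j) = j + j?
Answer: 175319/126291 ≈ 1.3882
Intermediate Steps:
M(j) = 4*j (M(j) = 2*(j + j) = 2*(2*j) = 4*j)
g(T, f) = f + T² (g(T, f) = T² + f = f + T²)
g(0, M(-5))/(-89) - 1651/(-1419) = (4*(-5) + 0²)/(-89) - 1651/(-1419) = (-20 + 0)*(-1/89) - 1651*(-1/1419) = -20*(-1/89) + 1651/1419 = 20/89 + 1651/1419 = 175319/126291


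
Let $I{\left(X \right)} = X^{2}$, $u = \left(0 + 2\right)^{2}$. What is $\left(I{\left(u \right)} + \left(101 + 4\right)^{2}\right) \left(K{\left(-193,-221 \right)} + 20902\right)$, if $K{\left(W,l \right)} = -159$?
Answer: $229023463$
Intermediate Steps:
$u = 4$ ($u = 2^{2} = 4$)
$\left(I{\left(u \right)} + \left(101 + 4\right)^{2}\right) \left(K{\left(-193,-221 \right)} + 20902\right) = \left(4^{2} + \left(101 + 4\right)^{2}\right) \left(-159 + 20902\right) = \left(16 + 105^{2}\right) 20743 = \left(16 + 11025\right) 20743 = 11041 \cdot 20743 = 229023463$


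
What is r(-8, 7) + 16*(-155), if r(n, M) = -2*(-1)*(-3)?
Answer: -2486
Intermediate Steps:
r(n, M) = -6 (r(n, M) = 2*(-3) = -6)
r(-8, 7) + 16*(-155) = -6 + 16*(-155) = -6 - 2480 = -2486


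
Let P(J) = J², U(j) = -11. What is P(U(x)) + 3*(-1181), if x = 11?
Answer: -3422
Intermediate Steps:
P(U(x)) + 3*(-1181) = (-11)² + 3*(-1181) = 121 - 3543 = -3422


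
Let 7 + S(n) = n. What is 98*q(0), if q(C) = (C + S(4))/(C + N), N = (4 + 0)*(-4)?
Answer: 147/8 ≈ 18.375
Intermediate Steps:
S(n) = -7 + n
N = -16 (N = 4*(-4) = -16)
q(C) = (-3 + C)/(-16 + C) (q(C) = (C + (-7 + 4))/(C - 16) = (C - 3)/(-16 + C) = (-3 + C)/(-16 + C))
98*q(0) = 98*((-3 + 0)/(-16 + 0)) = 98*(-3/(-16)) = 98*(-1/16*(-3)) = 98*(3/16) = 147/8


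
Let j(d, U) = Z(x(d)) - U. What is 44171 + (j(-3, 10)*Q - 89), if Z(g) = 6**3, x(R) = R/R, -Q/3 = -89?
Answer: 99084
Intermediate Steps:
Q = 267 (Q = -3*(-89) = 267)
x(R) = 1
Z(g) = 216
j(d, U) = 216 - U
44171 + (j(-3, 10)*Q - 89) = 44171 + ((216 - 1*10)*267 - 89) = 44171 + ((216 - 10)*267 - 89) = 44171 + (206*267 - 89) = 44171 + (55002 - 89) = 44171 + 54913 = 99084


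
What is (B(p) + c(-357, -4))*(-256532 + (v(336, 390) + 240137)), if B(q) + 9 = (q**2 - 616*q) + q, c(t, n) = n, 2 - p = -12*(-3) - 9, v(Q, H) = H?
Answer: -255871935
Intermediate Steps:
p = -25 (p = 2 - (-12*(-3) - 9) = 2 - (36 - 9) = 2 - 1*27 = 2 - 27 = -25)
B(q) = -9 + q**2 - 615*q (B(q) = -9 + ((q**2 - 616*q) + q) = -9 + (q**2 - 615*q) = -9 + q**2 - 615*q)
(B(p) + c(-357, -4))*(-256532 + (v(336, 390) + 240137)) = ((-9 + (-25)**2 - 615*(-25)) - 4)*(-256532 + (390 + 240137)) = ((-9 + 625 + 15375) - 4)*(-256532 + 240527) = (15991 - 4)*(-16005) = 15987*(-16005) = -255871935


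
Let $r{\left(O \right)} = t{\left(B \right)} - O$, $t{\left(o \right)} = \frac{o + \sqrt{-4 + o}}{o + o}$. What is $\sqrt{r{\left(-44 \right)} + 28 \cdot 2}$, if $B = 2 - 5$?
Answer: $\frac{\sqrt{3618 - 6 i \sqrt{7}}}{6} \approx 10.025 - 0.021993 i$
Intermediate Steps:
$B = -3$
$t{\left(o \right)} = \frac{o + \sqrt{-4 + o}}{2 o}$
$r{\left(O \right)} = \frac{1}{2} - O - \frac{i \sqrt{7}}{6}$ ($r{\left(O \right)} = \frac{-3 + \sqrt{-4 - 3}}{2 \left(-3\right)} - O = \frac{1}{2} \left(- \frac{1}{3}\right) \left(-3 + \sqrt{-7}\right) - O = \frac{1}{2} \left(- \frac{1}{3}\right) \left(-3 + i \sqrt{7}\right) - O = \left(\frac{1}{2} - \frac{i \sqrt{7}}{6}\right) - O = \frac{1}{2} - O - \frac{i \sqrt{7}}{6}$)
$\sqrt{r{\left(-44 \right)} + 28 \cdot 2} = \sqrt{\left(\frac{1}{2} - -44 - \frac{i \sqrt{7}}{6}\right) + 28 \cdot 2} = \sqrt{\left(\frac{1}{2} + 44 - \frac{i \sqrt{7}}{6}\right) + 56} = \sqrt{\left(\frac{89}{2} - \frac{i \sqrt{7}}{6}\right) + 56} = \sqrt{\frac{201}{2} - \frac{i \sqrt{7}}{6}}$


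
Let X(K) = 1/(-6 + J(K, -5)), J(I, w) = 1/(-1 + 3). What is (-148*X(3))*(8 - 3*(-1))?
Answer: 296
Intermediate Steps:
J(I, w) = ½ (J(I, w) = 1/2 = ½)
X(K) = -2/11 (X(K) = 1/(-6 + ½) = 1/(-11/2) = -2/11)
(-148*X(3))*(8 - 3*(-1)) = (-148*(-2/11))*(8 - 3*(-1)) = 296*(8 + 3)/11 = (296/11)*11 = 296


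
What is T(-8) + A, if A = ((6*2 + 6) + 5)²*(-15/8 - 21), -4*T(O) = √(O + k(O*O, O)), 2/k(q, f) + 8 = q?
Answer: -96807/8 - I*√1561/56 ≈ -12101.0 - 0.70553*I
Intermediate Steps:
k(q, f) = 2/(-8 + q)
T(O) = -√(O + 2/(-8 + O²))/4 (T(O) = -√(O + 2/(-8 + O*O))/4 = -√(O + 2/(-8 + O²))/4)
A = -96807/8 (A = ((12 + 6) + 5)²*(-15*⅛ - 21) = (18 + 5)²*(-15/8 - 21) = 23²*(-183/8) = 529*(-183/8) = -96807/8 ≈ -12101.)
T(-8) + A = -√(2 - 8*(-8 + (-8)²))/√(-8 + (-8)²)/4 - 96807/8 = -√(2 - 8*(-8 + 64))/√(-8 + 64)/4 - 96807/8 = -√14*√(2 - 8*56)/28/4 - 96807/8 = -√14*√(2 - 448)/28/4 - 96807/8 = -I*√1561/14/4 - 96807/8 = -I*√1561/56 - 96807/8 = -96807/8 - I*√1561/56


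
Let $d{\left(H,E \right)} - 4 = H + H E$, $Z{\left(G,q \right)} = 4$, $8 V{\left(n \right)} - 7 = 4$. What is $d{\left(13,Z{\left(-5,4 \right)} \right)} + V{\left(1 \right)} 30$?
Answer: $\frac{441}{4} \approx 110.25$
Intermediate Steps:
$V{\left(n \right)} = \frac{11}{8}$ ($V{\left(n \right)} = \frac{7}{8} + \frac{1}{8} \cdot 4 = \frac{7}{8} + \frac{1}{2} = \frac{11}{8}$)
$d{\left(H,E \right)} = 4 + H + E H$ ($d{\left(H,E \right)} = 4 + \left(H + H E\right) = 4 + \left(H + E H\right) = 4 + H + E H$)
$d{\left(13,Z{\left(-5,4 \right)} \right)} + V{\left(1 \right)} 30 = \left(4 + 13 + 4 \cdot 13\right) + \frac{11}{8} \cdot 30 = \left(4 + 13 + 52\right) + \frac{165}{4} = 69 + \frac{165}{4} = \frac{441}{4}$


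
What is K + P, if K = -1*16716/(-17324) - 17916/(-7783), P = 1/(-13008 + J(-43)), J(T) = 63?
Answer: 1425461316412/436352299485 ≈ 3.2668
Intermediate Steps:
P = -1/12945 (P = 1/(-13008 + 63) = 1/(-12945) = -1/12945 ≈ -7.7250e-5)
K = 110119353/33708173 (K = -16716*(-1/17324) - 17916*(-1/7783) = 4179/4331 + 17916/7783 = 110119353/33708173 ≈ 3.2668)
K + P = 110119353/33708173 - 1/12945 = 1425461316412/436352299485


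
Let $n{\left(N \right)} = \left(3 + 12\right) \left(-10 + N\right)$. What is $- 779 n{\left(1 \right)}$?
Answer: $105165$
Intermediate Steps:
$n{\left(N \right)} = -150 + 15 N$ ($n{\left(N \right)} = 15 \left(-10 + N\right) = -150 + 15 N$)
$- 779 n{\left(1 \right)} = - 779 \left(-150 + 15 \cdot 1\right) = - 779 \left(-150 + 15\right) = \left(-779\right) \left(-135\right) = 105165$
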